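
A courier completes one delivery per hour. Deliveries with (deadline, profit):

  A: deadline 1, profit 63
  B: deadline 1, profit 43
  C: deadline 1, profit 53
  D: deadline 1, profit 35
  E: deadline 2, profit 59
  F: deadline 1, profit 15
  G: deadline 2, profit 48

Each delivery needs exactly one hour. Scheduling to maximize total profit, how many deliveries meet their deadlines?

Profit order: A=63 E=59 C=53 G=48 B=43 D=35 F=15
Assign: A→slot 1, E→slot 2, C skipped, G skipped, B skipped, D skipped, F skipped.
Slots: [1:A] [2:E]
2 of 7 scheduled.

2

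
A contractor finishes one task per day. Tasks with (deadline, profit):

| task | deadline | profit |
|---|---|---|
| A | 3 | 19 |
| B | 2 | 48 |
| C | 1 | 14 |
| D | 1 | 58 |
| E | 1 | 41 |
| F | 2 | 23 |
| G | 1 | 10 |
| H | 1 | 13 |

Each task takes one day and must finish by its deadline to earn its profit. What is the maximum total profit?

Profit order: D=58 B=48 E=41 F=23 A=19 C=14 H=13 G=10
Assign: D→slot 1, B→slot 2, E skipped, F skipped, A→slot 3, C skipped, H skipped, G skipped.
Slots: [1:D] [2:B] [3:A]
Profit = 58 + 48 + 19 = 125

125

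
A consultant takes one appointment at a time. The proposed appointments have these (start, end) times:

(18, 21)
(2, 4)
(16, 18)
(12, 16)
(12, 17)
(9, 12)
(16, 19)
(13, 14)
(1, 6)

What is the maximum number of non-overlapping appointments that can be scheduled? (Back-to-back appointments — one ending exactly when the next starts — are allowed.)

5

Greedy by earliest finish: after sorting by end time, pick each interval compatible with the last pick.
By end time: (2,4), (1,6), (9,12), (13,14), (12,16), (12,17), (16,18), (16,19), (18,21).
Pick (2,4); next start ≥ 4 → (9,12); next start ≥ 12 → (13,14); next start ≥ 14 → (16,18); next start ≥ 18 → (18,21).
Selected 5 appointments.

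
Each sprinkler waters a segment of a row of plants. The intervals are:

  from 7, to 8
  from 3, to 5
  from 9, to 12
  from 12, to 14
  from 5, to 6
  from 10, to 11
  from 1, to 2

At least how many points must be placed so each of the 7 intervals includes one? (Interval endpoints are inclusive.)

Process intervals by earliest right end; each time one isn't hit yet, stab at its right endpoint.
Sorted: [1,2] [3,5] [5,6] [7,8] [10,11] [9,12] [12,14]
{[1,2]} hit by 2; {[3,5],[5,6]} hit by 5; {[7,8]} hit by 8; {[10,11],[9,12]} hit by 11; {[12,14]} hit by 14.
Points: 2, 5, 8, 11, 14 (5 total).

5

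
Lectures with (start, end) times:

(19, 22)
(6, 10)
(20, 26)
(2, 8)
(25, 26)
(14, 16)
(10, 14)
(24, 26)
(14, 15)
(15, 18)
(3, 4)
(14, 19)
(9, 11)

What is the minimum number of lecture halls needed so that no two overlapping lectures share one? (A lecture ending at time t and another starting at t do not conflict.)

3

The answer is the maximum number of intervals overlapping at any instant.
starts: [2, 3, 6, 9, 10, 14, 14, 14, 15, 19, 20, 24, 25]
ends:   [4, 8, 10, 11, 14, 15, 16, 18, 19, 22, 26, 26, 26]
s2→1 s3→2 e4→1 s6→2 e8→1 s9→2 e10→1 s10→2 e11→1 e14→0 s14→1 s14→2 s14→3  — peak 3.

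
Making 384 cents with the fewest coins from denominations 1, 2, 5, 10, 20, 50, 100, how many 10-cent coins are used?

Use the largest denomination that fits, subtract, and repeat.
384 = 3×100 + 1×50 + 1×20 + 1×10 + 2×2
Count of 10: 1

1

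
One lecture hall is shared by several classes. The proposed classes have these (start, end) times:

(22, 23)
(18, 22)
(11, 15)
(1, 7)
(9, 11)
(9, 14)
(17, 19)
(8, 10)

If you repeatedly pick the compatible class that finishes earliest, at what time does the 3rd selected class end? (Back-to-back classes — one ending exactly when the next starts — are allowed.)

Sort by end time and greedily take each interval whose start is ≥ the last chosen end.
Sorted by end: (1,7)  (8,10)  (9,11)  (9,14)  (11,15)  (17,19)  (18,22)  (22,23)
take (1,7); take (8,10); skip (9,11); skip (9,14); take (11,15); take (17,19); take (22,23).
Selected: (1,7) (8,10) (11,15) (17,19) (22,23)

15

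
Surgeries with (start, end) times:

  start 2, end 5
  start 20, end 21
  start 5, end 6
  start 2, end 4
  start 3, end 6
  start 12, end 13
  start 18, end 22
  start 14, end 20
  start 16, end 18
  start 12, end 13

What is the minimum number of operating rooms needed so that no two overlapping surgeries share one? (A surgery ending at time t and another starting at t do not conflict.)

3

Count concurrent intervals with a sweep; the peak is the room count.
Events (time:±→running): 2:+→1 2:+→2 3:+→3 … peak 3.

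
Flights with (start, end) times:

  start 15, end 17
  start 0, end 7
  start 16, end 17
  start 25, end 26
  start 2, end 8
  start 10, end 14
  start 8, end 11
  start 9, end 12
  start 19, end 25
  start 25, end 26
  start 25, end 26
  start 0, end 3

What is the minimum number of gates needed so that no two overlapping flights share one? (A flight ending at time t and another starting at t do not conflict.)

3

Events (time:±→running): 0:+→1 0:+→2 2:+→3 … peak 3.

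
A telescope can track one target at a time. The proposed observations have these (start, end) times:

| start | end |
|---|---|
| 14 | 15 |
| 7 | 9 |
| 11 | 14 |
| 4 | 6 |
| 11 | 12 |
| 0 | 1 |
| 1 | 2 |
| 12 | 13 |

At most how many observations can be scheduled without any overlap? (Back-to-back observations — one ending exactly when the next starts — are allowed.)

7

Sorted by end: (0,1)  (1,2)  (4,6)  (7,9)  (11,12)  (12,13)  (11,14)  (14,15)
take (0,1); take (1,2); take (4,6); take (7,9); take (11,12); take (12,13); take (14,15).
Selected 7 observations.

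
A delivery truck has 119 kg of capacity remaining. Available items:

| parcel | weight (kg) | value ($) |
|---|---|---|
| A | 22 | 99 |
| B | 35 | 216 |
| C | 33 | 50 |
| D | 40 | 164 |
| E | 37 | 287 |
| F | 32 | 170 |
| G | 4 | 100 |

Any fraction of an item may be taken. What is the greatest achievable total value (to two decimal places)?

Sort by value per unit weight and fill in that order.
Order: G (100/4=25.00) > E (287/37=7.76) > B (216/35=6.17) > F (170/32=5.31) > A (99/22=4.50) > D (164/40=4.10) > C (50/33=1.52)
Fill: take G (4 @ 100) → take E (37 @ 287) → take B (35 @ 216) → take F (32 @ 170) → take 11/22 of A → 49.50; 119/119 used.
Total value = 822.50

822.50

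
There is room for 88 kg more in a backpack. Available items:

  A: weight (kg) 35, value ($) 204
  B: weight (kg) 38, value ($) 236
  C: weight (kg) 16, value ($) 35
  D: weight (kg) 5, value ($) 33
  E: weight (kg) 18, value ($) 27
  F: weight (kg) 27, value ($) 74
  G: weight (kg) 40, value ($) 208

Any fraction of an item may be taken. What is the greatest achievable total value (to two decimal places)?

Sort by value per unit weight and fill in that order.
Ratios (sorted): D 6.60, B 6.21, A 5.83, G 5.20, F 2.74, C 2.19, E 1.50
take D (5 @ 33); take B (38 @ 236); take A (35 @ 204); take 10/40 of G → 52.00. Capacity used 88/88.
Total value = 525.00

525.00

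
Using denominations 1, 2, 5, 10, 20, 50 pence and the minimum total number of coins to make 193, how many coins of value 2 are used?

193 − 3×50→43 − 2×20→3 − 1×2→1 − 1×1→0
Count of 2: 1

1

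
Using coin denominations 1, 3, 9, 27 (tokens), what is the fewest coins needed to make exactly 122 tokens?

Use the largest denomination that fits, subtract, and repeat.
122 = 4×27 + 1×9 + 1×3 + 2×1
Total coins = 4 + 1 + 1 + 2 = 8

8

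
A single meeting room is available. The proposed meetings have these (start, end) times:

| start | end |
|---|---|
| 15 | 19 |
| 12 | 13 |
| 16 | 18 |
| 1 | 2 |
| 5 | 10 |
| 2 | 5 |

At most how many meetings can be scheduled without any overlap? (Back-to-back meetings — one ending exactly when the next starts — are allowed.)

5

Sorted by end: (1,2)  (2,5)  (5,10)  (12,13)  (16,18)  (15,19)
take (1,2); take (2,5); take (5,10); take (12,13); take (16,18).
Selected 5 meetings.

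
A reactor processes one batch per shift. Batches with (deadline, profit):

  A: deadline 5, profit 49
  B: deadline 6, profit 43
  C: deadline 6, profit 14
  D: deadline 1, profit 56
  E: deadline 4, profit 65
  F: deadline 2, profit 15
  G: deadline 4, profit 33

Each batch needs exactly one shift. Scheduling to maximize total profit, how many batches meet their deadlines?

6

Take jobs in profit order; each goes to the latest open slot no later than its deadline.
Profit order: E=65 D=56 A=49 B=43 G=33 F=15 C=14
Assign: E→slot 4, D→slot 1, A→slot 5, B→slot 6, G→slot 3, F→slot 2, C skipped.
Slots: [1:D] [2:F] [3:G] [4:E] [5:A] [6:B]
6 of 7 scheduled.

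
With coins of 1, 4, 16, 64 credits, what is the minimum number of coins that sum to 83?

5

83 − 1×64→19 − 1×16→3 − 3×1→0
Total coins = 1 + 1 + 3 = 5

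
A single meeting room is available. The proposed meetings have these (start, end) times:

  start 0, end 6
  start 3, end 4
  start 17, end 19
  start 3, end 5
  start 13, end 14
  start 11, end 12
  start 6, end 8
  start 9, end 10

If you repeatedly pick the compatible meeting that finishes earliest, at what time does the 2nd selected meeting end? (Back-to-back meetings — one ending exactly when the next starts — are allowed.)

8

Greedy by earliest finish: after sorting by end time, pick each interval compatible with the last pick.
By end time: (3,4), (3,5), (0,6), (6,8), (9,10), (11,12), (13,14), (17,19).
Pick (3,4); next start ≥ 4 → (6,8); next start ≥ 8 → (9,10); next start ≥ 10 → (11,12); next start ≥ 12 → (13,14); next start ≥ 14 → (17,19).
Selected: (3,4) (6,8) (9,10) (11,12) (13,14) (17,19)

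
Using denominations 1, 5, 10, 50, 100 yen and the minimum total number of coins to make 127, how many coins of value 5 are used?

Greedy: take as many of the largest coin as possible, then repeat with the remainder.
127 − 1×100→27 − 2×10→7 − 1×5→2 − 2×1→0
Count of 5: 1

1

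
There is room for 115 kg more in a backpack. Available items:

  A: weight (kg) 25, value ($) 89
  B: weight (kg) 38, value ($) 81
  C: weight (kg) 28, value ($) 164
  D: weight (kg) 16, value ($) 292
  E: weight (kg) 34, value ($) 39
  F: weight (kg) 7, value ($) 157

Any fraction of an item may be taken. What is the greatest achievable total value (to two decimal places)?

784.15

Sort by value per unit weight and fill in that order.
Ratios (sorted): F 22.43, D 18.25, C 5.86, A 3.56, B 2.13, E 1.15
take F (7 @ 157); take D (16 @ 292); take C (28 @ 164); take A (25 @ 89); take B (38 @ 81); take 1/34 of E → 1.15. Capacity used 115/115.
Total value = 784.15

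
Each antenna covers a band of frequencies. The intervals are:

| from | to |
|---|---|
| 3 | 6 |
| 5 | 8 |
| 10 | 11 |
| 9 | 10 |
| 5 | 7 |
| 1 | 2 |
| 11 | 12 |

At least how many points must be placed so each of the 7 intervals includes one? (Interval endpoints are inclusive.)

Sort by right endpoint; whenever an interval is uncovered, place a point at its right end.
Sorted: [1,2] [3,6] [5,7] [5,8] [9,10] [10,11] [11,12]
{[1,2]} hit by 2; {[3,6],[5,7],[5,8]} hit by 6; {[9,10],[10,11]} hit by 10; {[11,12]} hit by 12.
Points: 2, 6, 10, 12 (4 total).

4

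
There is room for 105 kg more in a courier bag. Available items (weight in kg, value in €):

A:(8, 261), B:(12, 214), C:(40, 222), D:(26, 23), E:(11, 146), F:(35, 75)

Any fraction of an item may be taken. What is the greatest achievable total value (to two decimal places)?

915.86

Ratios (sorted): A 32.62, B 17.83, E 13.27, C 5.55, F 2.14, D 0.88
take A (8 @ 261); take B (12 @ 214); take E (11 @ 146); take C (40 @ 222); take 34/35 of F → 72.86. Capacity used 105/105.
Total value = 915.86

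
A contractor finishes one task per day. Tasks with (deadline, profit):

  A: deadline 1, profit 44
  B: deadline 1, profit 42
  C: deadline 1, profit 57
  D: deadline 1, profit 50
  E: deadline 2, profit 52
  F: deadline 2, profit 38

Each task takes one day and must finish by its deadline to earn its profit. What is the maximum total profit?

109

Profit order: C=57 E=52 D=50 A=44 B=42 F=38
Assign: C→slot 1, E→slot 2, D skipped, A skipped, B skipped, F skipped.
Slots: [1:C] [2:E]
Profit = 57 + 52 = 109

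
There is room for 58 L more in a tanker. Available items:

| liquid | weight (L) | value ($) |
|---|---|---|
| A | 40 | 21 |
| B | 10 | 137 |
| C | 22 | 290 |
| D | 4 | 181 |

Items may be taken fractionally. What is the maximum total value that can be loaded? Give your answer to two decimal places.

Sort by value per unit weight and fill in that order.
Ratios (sorted): D 45.25, B 13.70, C 13.18, A 0.53
take D (4 @ 181); take B (10 @ 137); take C (22 @ 290); take 22/40 of A → 11.55. Capacity used 58/58.
Total value = 619.55

619.55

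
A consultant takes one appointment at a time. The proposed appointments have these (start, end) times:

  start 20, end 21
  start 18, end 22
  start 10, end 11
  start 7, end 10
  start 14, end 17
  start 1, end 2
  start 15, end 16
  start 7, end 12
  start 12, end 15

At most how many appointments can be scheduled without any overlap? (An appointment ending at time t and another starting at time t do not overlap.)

Greedy by earliest finish: after sorting by end time, pick each interval compatible with the last pick.
By end time: (1,2), (7,10), (10,11), (7,12), (12,15), (15,16), (14,17), (20,21), (18,22).
Pick (1,2); next start ≥ 2 → (7,10); next start ≥ 10 → (10,11); next start ≥ 11 → (12,15); next start ≥ 15 → (15,16); next start ≥ 16 → (20,21).
Selected 6 appointments.

6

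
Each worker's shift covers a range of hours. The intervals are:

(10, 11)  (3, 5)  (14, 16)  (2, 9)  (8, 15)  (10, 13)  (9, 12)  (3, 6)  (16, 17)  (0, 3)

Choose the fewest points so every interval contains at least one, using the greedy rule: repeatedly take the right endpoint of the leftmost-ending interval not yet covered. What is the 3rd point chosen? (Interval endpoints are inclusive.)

16

Process intervals by earliest right end; each time one isn't hit yet, stab at its right endpoint.
By right end: [0,3]  [3,5]  [3,6]  [2,9]  [10,11]  [9,12]  [10,13]  [8,15]  [14,16]  [16,17]
[0,3] uncovered → point at 3; [10,11] uncovered → point at 11; [14,16] uncovered → point at 16.
Points: 3, 11, 16 (3 total).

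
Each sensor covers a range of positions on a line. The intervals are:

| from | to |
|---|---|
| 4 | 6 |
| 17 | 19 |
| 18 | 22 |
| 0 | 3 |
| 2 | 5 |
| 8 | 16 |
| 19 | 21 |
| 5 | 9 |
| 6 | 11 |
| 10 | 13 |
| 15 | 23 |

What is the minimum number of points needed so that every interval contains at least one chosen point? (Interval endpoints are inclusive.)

Sort by right endpoint; whenever an interval is uncovered, place a point at its right end.
By right end: [0,3]  [2,5]  [4,6]  [5,9]  [6,11]  [10,13]  [8,16]  [17,19]  [19,21]  [18,22]  [15,23]
[0,3] uncovered → point at 3; [4,6] uncovered → point at 6; [10,13] uncovered → point at 13; [17,19] uncovered → point at 19.
Points: 3, 6, 13, 19 (4 total).

4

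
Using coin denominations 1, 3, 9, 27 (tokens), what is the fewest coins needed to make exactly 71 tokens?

Use the largest denomination that fits, subtract, and repeat.
71 − 2×27→17 − 1×9→8 − 2×3→2 − 2×1→0
Total coins = 2 + 1 + 2 + 2 = 7

7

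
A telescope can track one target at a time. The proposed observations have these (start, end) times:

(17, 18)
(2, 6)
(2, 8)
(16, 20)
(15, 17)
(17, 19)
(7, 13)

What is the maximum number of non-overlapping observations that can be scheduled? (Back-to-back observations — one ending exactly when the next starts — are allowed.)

4

Sort by end time and greedily take each interval whose start is ≥ the last chosen end.
Sorted by end: (2,6)  (2,8)  (7,13)  (15,17)  (17,18)  (17,19)  (16,20)
take (2,6); skip (2,8); take (7,13); take (15,17); take (17,18).
Selected 4 observations.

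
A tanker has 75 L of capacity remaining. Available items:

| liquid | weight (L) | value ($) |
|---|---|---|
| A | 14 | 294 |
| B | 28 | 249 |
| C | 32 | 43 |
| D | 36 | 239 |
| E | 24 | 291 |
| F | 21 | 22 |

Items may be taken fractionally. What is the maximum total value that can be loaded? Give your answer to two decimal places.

Order: A (294/14=21.00) > E (291/24=12.12) > B (249/28=8.89) > D (239/36=6.64) > C (43/32=1.34) > F (22/21=1.05)
Fill: take A (14 @ 294) → take E (24 @ 291) → take B (28 @ 249) → take 9/36 of D → 59.75; 75/75 used.
Total value = 893.75

893.75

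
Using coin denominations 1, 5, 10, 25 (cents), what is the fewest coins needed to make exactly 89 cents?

89 − 3×25→14 − 1×10→4 − 4×1→0
Total coins = 3 + 1 + 4 = 8

8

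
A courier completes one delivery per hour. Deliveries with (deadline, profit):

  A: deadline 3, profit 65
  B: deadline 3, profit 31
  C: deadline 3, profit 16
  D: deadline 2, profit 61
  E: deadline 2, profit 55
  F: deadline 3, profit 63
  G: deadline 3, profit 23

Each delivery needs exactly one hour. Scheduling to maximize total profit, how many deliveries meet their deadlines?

By profit: A(d3,65), F(d3,63), D(d2,61), E(d2,55), B(d3,31), G(d3,23), C(d3,16)
A→slot 3; F→slot 2; D→slot 1; E skipped; B skipped; G skipped; C skipped.
3 of 7 scheduled.

3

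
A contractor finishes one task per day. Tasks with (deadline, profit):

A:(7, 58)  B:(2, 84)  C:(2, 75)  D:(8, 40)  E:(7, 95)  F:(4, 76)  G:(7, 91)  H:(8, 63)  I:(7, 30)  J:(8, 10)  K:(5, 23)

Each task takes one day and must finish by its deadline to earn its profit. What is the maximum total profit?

Take jobs in profit order; each goes to the latest open slot no later than its deadline.
By profit: E(d7,95), G(d7,91), B(d2,84), F(d4,76), C(d2,75), H(d8,63), A(d7,58), D(d8,40), I(d7,30), K(d5,23), J(d8,10)
E→slot 7; G→slot 6; B→slot 2; F→slot 4; C→slot 1; H→slot 8; A→slot 5; D→slot 3; I skipped; K skipped; J skipped.
Profit = 75 + 84 + 40 + 76 + 58 + 91 + 95 + 63 = 582

582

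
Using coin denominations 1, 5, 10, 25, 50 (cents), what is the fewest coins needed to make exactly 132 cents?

6

Greedy: take as many of the largest coin as possible, then repeat with the remainder.
132 = 2×50 + 1×25 + 1×5 + 2×1
Total coins = 2 + 1 + 1 + 2 = 6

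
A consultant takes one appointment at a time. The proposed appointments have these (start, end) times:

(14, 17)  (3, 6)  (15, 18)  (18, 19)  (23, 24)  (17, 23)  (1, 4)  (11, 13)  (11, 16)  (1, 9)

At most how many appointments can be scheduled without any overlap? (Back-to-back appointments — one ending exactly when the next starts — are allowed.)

5

By end time: (1,4), (3,6), (1,9), (11,13), (11,16), (14,17), (15,18), (18,19), (17,23), (23,24).
Pick (1,4); next start ≥ 4 → (11,13); next start ≥ 13 → (14,17); next start ≥ 17 → (18,19); next start ≥ 19 → (23,24).
Selected 5 appointments.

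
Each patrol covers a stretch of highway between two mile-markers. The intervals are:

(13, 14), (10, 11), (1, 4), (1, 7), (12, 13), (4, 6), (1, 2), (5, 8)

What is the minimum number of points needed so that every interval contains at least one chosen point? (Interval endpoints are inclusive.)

4

Sorted: [1,2] [1,4] [4,6] [1,7] [5,8] [10,11] [12,13] [13,14]
{[1,2],[1,4]} hit by 2; {[4,6],[1,7],[5,8]} hit by 6; {[10,11]} hit by 11; {[12,13],[13,14]} hit by 13.
Points: 2, 6, 11, 13 (4 total).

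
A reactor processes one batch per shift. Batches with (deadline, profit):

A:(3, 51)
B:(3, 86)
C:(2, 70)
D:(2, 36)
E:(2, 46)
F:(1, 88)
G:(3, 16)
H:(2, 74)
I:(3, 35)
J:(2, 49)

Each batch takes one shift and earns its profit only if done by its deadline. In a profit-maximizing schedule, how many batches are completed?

3

Take jobs in profit order; each goes to the latest open slot no later than its deadline.
Profit order: F=88 B=86 H=74 C=70 A=51 J=49 E=46 D=36 I=35 G=16
Assign: F→slot 1, B→slot 3, H→slot 2, C skipped, A skipped, J skipped, E skipped, D skipped, I skipped, G skipped.
Slots: [1:F] [2:H] [3:B]
3 of 10 scheduled.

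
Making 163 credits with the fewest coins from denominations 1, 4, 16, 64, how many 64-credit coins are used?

2

163 = 2×64 + 2×16 + 3×1
Count of 64: 2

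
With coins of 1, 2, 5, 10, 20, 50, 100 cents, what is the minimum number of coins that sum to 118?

Use the largest denomination that fits, subtract, and repeat.
118 = 1×100 + 1×10 + 1×5 + 1×2 + 1×1
Total coins = 1 + 1 + 1 + 1 + 1 = 5

5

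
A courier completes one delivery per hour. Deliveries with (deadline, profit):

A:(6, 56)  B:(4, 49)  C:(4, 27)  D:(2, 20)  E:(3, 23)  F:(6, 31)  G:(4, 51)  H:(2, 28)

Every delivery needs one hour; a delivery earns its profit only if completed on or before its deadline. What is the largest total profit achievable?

242

Sort by profit descending; place each in the latest free slot ≤ its deadline.
By profit: A(d6,56), G(d4,51), B(d4,49), F(d6,31), H(d2,28), C(d4,27), E(d3,23), D(d2,20)
A→slot 6; G→slot 4; B→slot 3; F→slot 5; H→slot 2; C→slot 1; E skipped; D skipped.
Profit = 27 + 28 + 49 + 51 + 31 + 56 = 242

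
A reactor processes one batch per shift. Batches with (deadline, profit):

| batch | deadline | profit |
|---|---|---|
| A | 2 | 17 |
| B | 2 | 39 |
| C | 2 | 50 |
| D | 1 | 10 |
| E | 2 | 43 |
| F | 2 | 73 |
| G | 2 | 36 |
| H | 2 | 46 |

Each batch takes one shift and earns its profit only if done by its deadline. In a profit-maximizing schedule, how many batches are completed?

Take jobs in profit order; each goes to the latest open slot no later than its deadline.
By profit: F(d2,73), C(d2,50), H(d2,46), E(d2,43), B(d2,39), G(d2,36), A(d2,17), D(d1,10)
F→slot 2; C→slot 1; H skipped; E skipped; B skipped; G skipped; A skipped; D skipped.
2 of 8 scheduled.

2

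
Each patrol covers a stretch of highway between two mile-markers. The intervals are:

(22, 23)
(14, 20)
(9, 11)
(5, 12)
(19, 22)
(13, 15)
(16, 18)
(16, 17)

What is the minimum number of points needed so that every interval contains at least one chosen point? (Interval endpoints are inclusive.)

4

Sort by right endpoint; whenever an interval is uncovered, place a point at its right end.
By right end: [9,11]  [5,12]  [13,15]  [16,17]  [16,18]  [14,20]  [19,22]  [22,23]
[9,11] uncovered → point at 11; [13,15] uncovered → point at 15; [16,17] uncovered → point at 17; [19,22] uncovered → point at 22.
Points: 11, 15, 17, 22 (4 total).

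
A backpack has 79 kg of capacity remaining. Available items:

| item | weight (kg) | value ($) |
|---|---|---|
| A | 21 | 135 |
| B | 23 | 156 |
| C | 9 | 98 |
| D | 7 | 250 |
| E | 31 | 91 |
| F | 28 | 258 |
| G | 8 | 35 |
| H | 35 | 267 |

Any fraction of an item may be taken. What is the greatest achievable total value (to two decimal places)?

Sort by value per unit weight and fill in that order.
Ratios (sorted): D 35.71, C 10.89, F 9.21, H 7.63, B 6.78, A 6.43, G 4.38, E 2.94
take D (7 @ 250); take C (9 @ 98); take F (28 @ 258); take H (35 @ 267). Capacity used 79/79.
Total value = 873.00

873.00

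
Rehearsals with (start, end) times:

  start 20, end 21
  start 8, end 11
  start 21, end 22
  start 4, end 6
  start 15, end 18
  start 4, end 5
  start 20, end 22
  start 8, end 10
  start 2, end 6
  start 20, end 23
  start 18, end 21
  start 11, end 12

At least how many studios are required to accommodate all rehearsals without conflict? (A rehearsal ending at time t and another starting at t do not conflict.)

The answer is the maximum number of intervals overlapping at any instant.
Events (time:±→running): 2:+→1 4:+→2 4:+→3 5:-→2 6:-→1 6:-→0 8:+→1 8:+→2 10:-→1 11:-→0 11:+→1 12:-→0 15:+→1 18:-→0 18:+→1 20:+→2 20:+→3 20:+→4 … peak 4.

4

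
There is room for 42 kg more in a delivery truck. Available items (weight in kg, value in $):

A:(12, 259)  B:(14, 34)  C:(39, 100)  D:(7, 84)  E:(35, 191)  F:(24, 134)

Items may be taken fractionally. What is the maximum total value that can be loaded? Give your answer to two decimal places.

471.42

Sort by value per unit weight and fill in that order.
Order: A (259/12=21.58) > D (84/7=12.00) > F (134/24=5.58) > E (191/35=5.46) > C (100/39=2.56) > B (34/14=2.43)
Fill: take A (12 @ 259) → take D (7 @ 84) → take 23/24 of F → 128.42; 42/42 used.
Total value = 471.42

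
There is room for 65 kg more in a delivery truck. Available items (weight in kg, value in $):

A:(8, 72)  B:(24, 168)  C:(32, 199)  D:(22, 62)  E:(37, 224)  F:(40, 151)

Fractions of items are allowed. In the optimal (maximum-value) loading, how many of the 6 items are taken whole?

Ratios (sorted): A 9.00, B 7.00, C 6.22, E 6.05, F 3.77, D 2.82
take A (8 @ 72); take B (24 @ 168); take C (32 @ 199); take 1/37 of E → 6.05. Capacity used 65/65.
3 item(s) taken whole; one partial (take 1/37 of E).

3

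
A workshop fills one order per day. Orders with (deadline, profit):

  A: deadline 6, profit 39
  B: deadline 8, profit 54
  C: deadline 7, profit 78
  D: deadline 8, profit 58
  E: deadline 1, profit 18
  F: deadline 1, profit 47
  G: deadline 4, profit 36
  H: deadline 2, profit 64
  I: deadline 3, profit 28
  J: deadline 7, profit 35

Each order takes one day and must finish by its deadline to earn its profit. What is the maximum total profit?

411

Sort by profit descending; place each in the latest free slot ≤ its deadline.
Profit order: C=78 H=64 D=58 B=54 F=47 A=39 G=36 J=35 I=28 E=18
Assign: C→slot 7, H→slot 2, D→slot 8, B→slot 6, F→slot 1, A→slot 5, G→slot 4, J→slot 3, I skipped, E skipped.
Slots: [1:F] [2:H] [3:J] [4:G] [5:A] [6:B] [7:C] [8:D]
Profit = 47 + 64 + 35 + 36 + 39 + 54 + 78 + 58 = 411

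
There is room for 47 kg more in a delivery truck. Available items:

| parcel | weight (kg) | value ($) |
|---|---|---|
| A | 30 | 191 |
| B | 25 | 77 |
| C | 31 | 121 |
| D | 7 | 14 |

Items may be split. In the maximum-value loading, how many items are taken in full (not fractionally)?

1

Order: A (191/30=6.37) > C (121/31=3.90) > B (77/25=3.08) > D (14/7=2.00)
Fill: take A (30 @ 191) → take 17/31 of C → 66.35; 47/47 used.
1 item(s) taken whole; one partial (take 17/31 of C).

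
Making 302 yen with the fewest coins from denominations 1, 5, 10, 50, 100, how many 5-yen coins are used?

Use the largest denomination that fits, subtract, and repeat.
302 − 3×100→2 − 2×1→0
Count of 5: 0

0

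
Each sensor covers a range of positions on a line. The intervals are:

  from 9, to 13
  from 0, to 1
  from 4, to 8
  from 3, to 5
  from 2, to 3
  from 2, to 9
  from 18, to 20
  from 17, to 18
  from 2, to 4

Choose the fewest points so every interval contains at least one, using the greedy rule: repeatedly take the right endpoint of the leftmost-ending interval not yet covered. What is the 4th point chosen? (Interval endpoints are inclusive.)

Process intervals by earliest right end; each time one isn't hit yet, stab at its right endpoint.
By right end: [0,1]  [2,3]  [2,4]  [3,5]  [4,8]  [2,9]  [9,13]  [17,18]  [18,20]
[0,1] uncovered → point at 1; [2,3] uncovered → point at 3; [4,8] uncovered → point at 8; [9,13] uncovered → point at 13; [17,18] uncovered → point at 18.
Points: 1, 3, 8, 13, 18 (5 total).

13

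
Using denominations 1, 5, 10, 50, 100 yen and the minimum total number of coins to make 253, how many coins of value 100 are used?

253 − 2×100→53 − 1×50→3 − 3×1→0
Count of 100: 2

2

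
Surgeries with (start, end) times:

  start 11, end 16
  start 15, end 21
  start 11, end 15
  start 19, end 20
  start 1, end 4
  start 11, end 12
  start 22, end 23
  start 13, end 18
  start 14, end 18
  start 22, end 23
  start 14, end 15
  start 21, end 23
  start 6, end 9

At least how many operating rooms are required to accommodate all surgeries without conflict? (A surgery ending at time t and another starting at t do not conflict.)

5

Count concurrent intervals with a sweep; the peak is the room count.
starts: [1, 6, 11, 11, 11, 13, 14, 14, 15, 19, 21, 22, 22]
ends:   [4, 9, 12, 15, 15, 16, 18, 18, 20, 21, 23, 23, 23]
s1→1 e4→0 s6→1 e9→0 s11→1 s11→2 s11→3 e12→2 s13→3 s14→4 s14→5  — peak 5.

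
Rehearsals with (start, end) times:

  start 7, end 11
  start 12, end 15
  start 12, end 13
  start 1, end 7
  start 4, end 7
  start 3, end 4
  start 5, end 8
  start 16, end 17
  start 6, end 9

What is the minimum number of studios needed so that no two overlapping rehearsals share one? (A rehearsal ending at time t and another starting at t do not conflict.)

4

starts: [1, 3, 4, 5, 6, 7, 12, 12, 16]
ends:   [4, 7, 7, 8, 9, 11, 13, 15, 17]
s1→1 s3→2 e4→1 s4→2 s5→3 s6→4  — peak 4.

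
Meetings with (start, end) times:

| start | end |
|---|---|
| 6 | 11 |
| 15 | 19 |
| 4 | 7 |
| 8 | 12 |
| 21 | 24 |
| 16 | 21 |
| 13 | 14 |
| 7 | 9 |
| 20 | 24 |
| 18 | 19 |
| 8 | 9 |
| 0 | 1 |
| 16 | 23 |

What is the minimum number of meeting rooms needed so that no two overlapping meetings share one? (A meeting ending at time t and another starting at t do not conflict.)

4

Events (time:±→running): 0:+→1 1:-→0 4:+→1 6:+→2 7:-→1 7:+→2 8:+→3 8:+→4 … peak 4.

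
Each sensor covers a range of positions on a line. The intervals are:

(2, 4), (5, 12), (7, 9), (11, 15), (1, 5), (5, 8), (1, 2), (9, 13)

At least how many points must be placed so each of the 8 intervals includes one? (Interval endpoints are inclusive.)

3

Process intervals by earliest right end; each time one isn't hit yet, stab at its right endpoint.
Sorted: [1,2] [2,4] [1,5] [5,8] [7,9] [5,12] [9,13] [11,15]
{[1,2],[2,4],[1,5]} hit by 2; {[5,8],[7,9],[5,12]} hit by 8; {[9,13],[11,15]} hit by 13.
Points: 2, 8, 13 (3 total).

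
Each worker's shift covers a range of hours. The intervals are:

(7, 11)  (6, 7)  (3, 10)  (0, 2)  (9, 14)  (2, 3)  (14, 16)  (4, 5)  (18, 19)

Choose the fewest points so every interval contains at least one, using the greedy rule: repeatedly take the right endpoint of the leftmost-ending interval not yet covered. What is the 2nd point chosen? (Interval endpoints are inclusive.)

5

By right end: [0,2]  [2,3]  [4,5]  [6,7]  [3,10]  [7,11]  [9,14]  [14,16]  [18,19]
[0,2] uncovered → point at 2; [4,5] uncovered → point at 5; [6,7] uncovered → point at 7; [9,14] uncovered → point at 14; [18,19] uncovered → point at 19.
Points: 2, 5, 7, 14, 19 (5 total).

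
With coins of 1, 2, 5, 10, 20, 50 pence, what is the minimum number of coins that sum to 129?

6

129 − 2×50→29 − 1×20→9 − 1×5→4 − 2×2→0
Total coins = 2 + 1 + 1 + 2 = 6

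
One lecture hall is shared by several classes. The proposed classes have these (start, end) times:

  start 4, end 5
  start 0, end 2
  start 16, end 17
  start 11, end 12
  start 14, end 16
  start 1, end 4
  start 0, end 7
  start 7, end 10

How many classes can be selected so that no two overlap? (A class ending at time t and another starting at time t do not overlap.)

Sorted by end: (0,2)  (1,4)  (4,5)  (0,7)  (7,10)  (11,12)  (14,16)  (16,17)
take (0,2); skip (1,4); take (4,5); take (7,10); take (11,12); take (14,16); take (16,17).
Selected 6 classes.

6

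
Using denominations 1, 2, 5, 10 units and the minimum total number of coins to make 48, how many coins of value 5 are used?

Use the largest denomination that fits, subtract, and repeat.
48 = 4×10 + 1×5 + 1×2 + 1×1
Count of 5: 1

1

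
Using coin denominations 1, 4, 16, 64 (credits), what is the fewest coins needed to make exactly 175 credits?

Use the largest denomination that fits, subtract, and repeat.
175 − 2×64→47 − 2×16→15 − 3×4→3 − 3×1→0
Total coins = 2 + 2 + 3 + 3 = 10

10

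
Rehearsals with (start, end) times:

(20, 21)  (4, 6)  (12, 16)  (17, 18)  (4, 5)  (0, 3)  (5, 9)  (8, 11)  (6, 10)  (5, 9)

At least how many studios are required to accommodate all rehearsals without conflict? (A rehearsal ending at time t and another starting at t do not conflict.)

starts: [0, 4, 4, 5, 5, 6, 8, 12, 17, 20]
ends:   [3, 5, 6, 9, 9, 10, 11, 16, 18, 21]
s0→1 e3→0 s4→1 s4→2 e5→1 s5→2 s5→3 e6→2 s6→3 s8→4  — peak 4.

4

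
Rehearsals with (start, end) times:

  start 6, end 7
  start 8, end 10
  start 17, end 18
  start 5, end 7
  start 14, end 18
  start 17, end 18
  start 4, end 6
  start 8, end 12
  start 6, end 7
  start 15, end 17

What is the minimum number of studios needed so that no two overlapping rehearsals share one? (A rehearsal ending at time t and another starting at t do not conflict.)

3

The answer is the maximum number of intervals overlapping at any instant.
starts: [4, 5, 6, 6, 8, 8, 14, 15, 17, 17]
ends:   [6, 7, 7, 7, 10, 12, 17, 18, 18, 18]
s4→1 s5→2 e6→1 s6→2 s6→3  — peak 3.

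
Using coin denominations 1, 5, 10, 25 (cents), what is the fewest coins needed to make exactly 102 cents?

Greedy: take as many of the largest coin as possible, then repeat with the remainder.
102 = 4×25 + 2×1
Total coins = 4 + 2 = 6

6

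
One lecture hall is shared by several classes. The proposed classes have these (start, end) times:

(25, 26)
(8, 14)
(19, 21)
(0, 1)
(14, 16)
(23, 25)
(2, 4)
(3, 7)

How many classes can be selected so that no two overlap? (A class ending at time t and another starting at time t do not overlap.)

Sort by end time and greedily take each interval whose start is ≥ the last chosen end.
By end time: (0,1), (2,4), (3,7), (8,14), (14,16), (19,21), (23,25), (25,26).
Pick (0,1); next start ≥ 1 → (2,4); next start ≥ 4 → (8,14); next start ≥ 14 → (14,16); next start ≥ 16 → (19,21); next start ≥ 21 → (23,25); next start ≥ 25 → (25,26).
Selected 7 classes.

7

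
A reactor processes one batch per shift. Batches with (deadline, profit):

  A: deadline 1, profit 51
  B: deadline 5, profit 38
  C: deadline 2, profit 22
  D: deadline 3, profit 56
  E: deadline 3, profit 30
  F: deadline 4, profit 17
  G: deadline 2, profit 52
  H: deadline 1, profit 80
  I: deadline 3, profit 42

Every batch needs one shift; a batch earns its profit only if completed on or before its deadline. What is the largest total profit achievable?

243

Profit order: H=80 D=56 G=52 A=51 I=42 B=38 E=30 C=22 F=17
Assign: H→slot 1, D→slot 3, G→slot 2, A skipped, I skipped, B→slot 5, E skipped, C skipped, F→slot 4.
Slots: [1:H] [2:G] [3:D] [4:F] [5:B]
Profit = 80 + 52 + 56 + 17 + 38 = 243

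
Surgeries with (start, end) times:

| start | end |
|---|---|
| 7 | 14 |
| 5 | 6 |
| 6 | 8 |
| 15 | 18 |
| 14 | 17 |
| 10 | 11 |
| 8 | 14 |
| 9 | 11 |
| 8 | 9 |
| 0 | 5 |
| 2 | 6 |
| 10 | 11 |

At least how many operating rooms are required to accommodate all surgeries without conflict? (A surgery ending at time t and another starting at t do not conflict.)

5

Count concurrent intervals with a sweep; the peak is the room count.
Events (time:±→running): 0:+→1 2:+→2 5:-→1 5:+→2 6:-→1 6:-→0 6:+→1 7:+→2 8:-→1 8:+→2 8:+→3 9:-→2 9:+→3 10:+→4 10:+→5 … peak 5.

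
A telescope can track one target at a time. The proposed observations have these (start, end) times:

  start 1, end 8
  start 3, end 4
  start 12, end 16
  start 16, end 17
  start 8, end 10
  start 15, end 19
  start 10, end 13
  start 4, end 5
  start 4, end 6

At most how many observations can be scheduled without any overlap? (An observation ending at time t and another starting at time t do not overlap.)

Sort by end time and greedily take each interval whose start is ≥ the last chosen end.
Sorted by end: (3,4)  (4,5)  (4,6)  (1,8)  (8,10)  (10,13)  (12,16)  (16,17)  (15,19)
take (3,4); take (4,5); skip (4,6); take (8,10); take (10,13); skip (12,16); take (16,17).
Selected 5 observations.

5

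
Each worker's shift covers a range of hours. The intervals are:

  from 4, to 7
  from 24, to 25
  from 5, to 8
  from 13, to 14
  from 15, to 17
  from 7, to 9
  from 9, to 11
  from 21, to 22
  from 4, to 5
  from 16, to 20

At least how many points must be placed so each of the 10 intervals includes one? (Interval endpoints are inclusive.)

By right end: [4,5]  [4,7]  [5,8]  [7,9]  [9,11]  [13,14]  [15,17]  [16,20]  [21,22]  [24,25]
[4,5] uncovered → point at 5; [7,9] uncovered → point at 9; [13,14] uncovered → point at 14; [15,17] uncovered → point at 17; [21,22] uncovered → point at 22; [24,25] uncovered → point at 25.
Points: 5, 9, 14, 17, 22, 25 (6 total).

6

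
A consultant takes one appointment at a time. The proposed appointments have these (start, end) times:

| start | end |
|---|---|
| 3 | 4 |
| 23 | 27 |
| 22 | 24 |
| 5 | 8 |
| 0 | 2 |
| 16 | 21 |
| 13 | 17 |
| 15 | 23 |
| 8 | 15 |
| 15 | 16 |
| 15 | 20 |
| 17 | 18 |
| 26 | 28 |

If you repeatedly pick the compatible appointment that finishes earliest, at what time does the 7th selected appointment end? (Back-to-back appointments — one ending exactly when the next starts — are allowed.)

Order by finish time; keep every interval that doesn't clash with the previous kept one.
By end time: (0,2), (3,4), (5,8), (8,15), (15,16), (13,17), (17,18), (15,20), (16,21), (15,23), (22,24), (23,27), (26,28).
Pick (0,2); next start ≥ 2 → (3,4); next start ≥ 4 → (5,8); next start ≥ 8 → (8,15); next start ≥ 15 → (15,16); next start ≥ 16 → (17,18); next start ≥ 18 → (22,24); next start ≥ 24 → (26,28).
Selected: (0,2) (3,4) (5,8) (8,15) (15,16) (17,18) (22,24) (26,28)

24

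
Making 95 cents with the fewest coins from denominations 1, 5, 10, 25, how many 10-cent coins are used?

Use the largest denomination that fits, subtract, and repeat.
95 = 3×25 + 2×10
Count of 10: 2

2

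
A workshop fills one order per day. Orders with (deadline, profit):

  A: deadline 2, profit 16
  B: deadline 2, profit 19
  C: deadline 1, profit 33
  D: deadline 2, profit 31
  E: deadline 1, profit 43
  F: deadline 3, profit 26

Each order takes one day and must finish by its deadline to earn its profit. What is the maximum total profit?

Take jobs in profit order; each goes to the latest open slot no later than its deadline.
By profit: E(d1,43), C(d1,33), D(d2,31), F(d3,26), B(d2,19), A(d2,16)
E→slot 1; C skipped; D→slot 2; F→slot 3; B skipped; A skipped.
Profit = 43 + 31 + 26 = 100

100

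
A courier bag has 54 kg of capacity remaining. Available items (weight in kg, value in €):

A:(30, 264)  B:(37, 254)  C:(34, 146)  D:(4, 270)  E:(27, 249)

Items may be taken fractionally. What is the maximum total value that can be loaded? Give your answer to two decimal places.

721.40

Greedy by value/weight ratio, highest first.
Order: D (270/4=67.50) > E (249/27=9.22) > A (264/30=8.80) > B (254/37=6.86) > C (146/34=4.29)
Fill: take D (4 @ 270) → take E (27 @ 249) → take 23/30 of A → 202.40; 54/54 used.
Total value = 721.40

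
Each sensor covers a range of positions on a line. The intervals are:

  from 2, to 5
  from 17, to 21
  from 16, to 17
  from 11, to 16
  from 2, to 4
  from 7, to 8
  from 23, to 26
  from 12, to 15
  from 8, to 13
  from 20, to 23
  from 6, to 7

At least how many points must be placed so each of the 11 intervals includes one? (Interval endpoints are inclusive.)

5

Process intervals by earliest right end; each time one isn't hit yet, stab at its right endpoint.
By right end: [2,4]  [2,5]  [6,7]  [7,8]  [8,13]  [12,15]  [11,16]  [16,17]  [17,21]  [20,23]  [23,26]
[2,4] uncovered → point at 4; [6,7] uncovered → point at 7; [8,13] uncovered → point at 13; [16,17] uncovered → point at 17; [20,23] uncovered → point at 23.
Points: 4, 7, 13, 17, 23 (5 total).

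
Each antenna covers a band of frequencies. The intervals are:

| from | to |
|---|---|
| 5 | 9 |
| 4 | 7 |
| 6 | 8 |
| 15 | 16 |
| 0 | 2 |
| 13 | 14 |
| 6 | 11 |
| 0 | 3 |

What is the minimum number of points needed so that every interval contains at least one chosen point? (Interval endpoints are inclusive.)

4

By right end: [0,2]  [0,3]  [4,7]  [6,8]  [5,9]  [6,11]  [13,14]  [15,16]
[0,2] uncovered → point at 2; [4,7] uncovered → point at 7; [13,14] uncovered → point at 14; [15,16] uncovered → point at 16.
Points: 2, 7, 14, 16 (4 total).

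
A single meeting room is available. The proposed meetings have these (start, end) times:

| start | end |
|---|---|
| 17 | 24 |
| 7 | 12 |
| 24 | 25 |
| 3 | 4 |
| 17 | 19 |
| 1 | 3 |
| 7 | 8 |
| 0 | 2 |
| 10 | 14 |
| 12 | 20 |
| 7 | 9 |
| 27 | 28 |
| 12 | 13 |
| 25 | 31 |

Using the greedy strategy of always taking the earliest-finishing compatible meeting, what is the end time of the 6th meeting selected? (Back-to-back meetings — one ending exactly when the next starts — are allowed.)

Sorted by end: (0,2)  (1,3)  (3,4)  (7,8)  (7,9)  (7,12)  (12,13)  (10,14)  (17,19)  (12,20)  (17,24)  (24,25)  (27,28)  (25,31)
take (0,2); take (3,4); take (7,8); take (12,13); skip (10,14); take (17,19); skip (12,20); skip (17,24); take (24,25); take (27,28).
Selected: (0,2) (3,4) (7,8) (12,13) (17,19) (24,25) (27,28)

25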